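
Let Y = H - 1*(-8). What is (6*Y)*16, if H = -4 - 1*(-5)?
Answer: 864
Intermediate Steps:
H = 1 (H = -4 + 5 = 1)
Y = 9 (Y = 1 - 1*(-8) = 1 + 8 = 9)
(6*Y)*16 = (6*9)*16 = 54*16 = 864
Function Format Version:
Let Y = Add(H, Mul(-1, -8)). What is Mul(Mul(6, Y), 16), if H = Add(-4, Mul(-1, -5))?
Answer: 864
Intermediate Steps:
H = 1 (H = Add(-4, 5) = 1)
Y = 9 (Y = Add(1, Mul(-1, -8)) = Add(1, 8) = 9)
Mul(Mul(6, Y), 16) = Mul(Mul(6, 9), 16) = Mul(54, 16) = 864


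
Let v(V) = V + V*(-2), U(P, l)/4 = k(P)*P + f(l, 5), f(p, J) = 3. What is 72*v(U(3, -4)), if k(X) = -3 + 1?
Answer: 864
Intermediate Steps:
k(X) = -2
U(P, l) = 12 - 8*P (U(P, l) = 4*(-2*P + 3) = 4*(3 - 2*P) = 12 - 8*P)
v(V) = -V (v(V) = V - 2*V = -V)
72*v(U(3, -4)) = 72*(-(12 - 8*3)) = 72*(-(12 - 24)) = 72*(-1*(-12)) = 72*12 = 864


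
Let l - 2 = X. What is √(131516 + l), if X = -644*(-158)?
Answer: √233270 ≈ 482.98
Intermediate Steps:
X = 101752
l = 101754 (l = 2 + 101752 = 101754)
√(131516 + l) = √(131516 + 101754) = √233270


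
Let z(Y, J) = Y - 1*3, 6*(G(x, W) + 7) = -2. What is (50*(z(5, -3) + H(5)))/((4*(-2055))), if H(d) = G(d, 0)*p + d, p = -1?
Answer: -215/2466 ≈ -0.087186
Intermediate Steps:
G(x, W) = -22/3 (G(x, W) = -7 + (⅙)*(-2) = -7 - ⅓ = -22/3)
H(d) = 22/3 + d (H(d) = -22/3*(-1) + d = 22/3 + d)
z(Y, J) = -3 + Y (z(Y, J) = Y - 3 = -3 + Y)
(50*(z(5, -3) + H(5)))/((4*(-2055))) = (50*((-3 + 5) + (22/3 + 5)))/((4*(-2055))) = (50*(2 + 37/3))/(-8220) = (50*(43/3))*(-1/8220) = (2150/3)*(-1/8220) = -215/2466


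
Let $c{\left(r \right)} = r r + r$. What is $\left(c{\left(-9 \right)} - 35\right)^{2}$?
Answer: $1369$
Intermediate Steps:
$c{\left(r \right)} = r + r^{2}$ ($c{\left(r \right)} = r^{2} + r = r + r^{2}$)
$\left(c{\left(-9 \right)} - 35\right)^{2} = \left(- 9 \left(1 - 9\right) - 35\right)^{2} = \left(\left(-9\right) \left(-8\right) - 35\right)^{2} = \left(72 - 35\right)^{2} = 37^{2} = 1369$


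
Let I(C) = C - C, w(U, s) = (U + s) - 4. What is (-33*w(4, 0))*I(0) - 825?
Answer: -825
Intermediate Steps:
w(U, s) = -4 + U + s
I(C) = 0
(-33*w(4, 0))*I(0) - 825 = -33*(-4 + 4 + 0)*0 - 825 = -33*0*0 - 825 = 0*0 - 825 = 0 - 825 = -825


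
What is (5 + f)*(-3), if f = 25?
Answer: -90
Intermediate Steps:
(5 + f)*(-3) = (5 + 25)*(-3) = 30*(-3) = -90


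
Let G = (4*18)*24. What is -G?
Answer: -1728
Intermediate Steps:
G = 1728 (G = 72*24 = 1728)
-G = -1*1728 = -1728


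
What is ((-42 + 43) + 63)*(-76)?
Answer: -4864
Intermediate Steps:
((-42 + 43) + 63)*(-76) = (1 + 63)*(-76) = 64*(-76) = -4864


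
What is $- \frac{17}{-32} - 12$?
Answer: $- \frac{367}{32} \approx -11.469$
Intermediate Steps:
$- \frac{17}{-32} - 12 = \left(-17\right) \left(- \frac{1}{32}\right) - 12 = \frac{17}{32} - 12 = - \frac{367}{32}$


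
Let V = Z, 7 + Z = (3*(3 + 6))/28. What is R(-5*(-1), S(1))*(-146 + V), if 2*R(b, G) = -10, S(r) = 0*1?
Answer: 21285/28 ≈ 760.18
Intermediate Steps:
S(r) = 0
R(b, G) = -5 (R(b, G) = (1/2)*(-10) = -5)
Z = -169/28 (Z = -7 + (3*(3 + 6))/28 = -7 + (3*9)*(1/28) = -7 + 27*(1/28) = -7 + 27/28 = -169/28 ≈ -6.0357)
V = -169/28 ≈ -6.0357
R(-5*(-1), S(1))*(-146 + V) = -5*(-146 - 169/28) = -5*(-4257/28) = 21285/28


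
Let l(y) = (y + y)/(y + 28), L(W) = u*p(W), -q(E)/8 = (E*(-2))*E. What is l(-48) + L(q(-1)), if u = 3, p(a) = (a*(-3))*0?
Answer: 24/5 ≈ 4.8000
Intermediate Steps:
q(E) = 16*E² (q(E) = -8*E*(-2)*E = -8*(-2*E)*E = -(-16)*E² = 16*E²)
p(a) = 0 (p(a) = -3*a*0 = 0)
L(W) = 0 (L(W) = 3*0 = 0)
l(y) = 2*y/(28 + y) (l(y) = (2*y)/(28 + y) = 2*y/(28 + y))
l(-48) + L(q(-1)) = 2*(-48)/(28 - 48) + 0 = 2*(-48)/(-20) + 0 = 2*(-48)*(-1/20) + 0 = 24/5 + 0 = 24/5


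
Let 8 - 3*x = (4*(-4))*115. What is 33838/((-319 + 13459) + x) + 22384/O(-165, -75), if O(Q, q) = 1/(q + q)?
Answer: -23093555881/6878 ≈ -3.3576e+6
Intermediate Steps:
x = 616 (x = 8/3 - 4*(-4)*115/3 = 8/3 - (-16)*115/3 = 8/3 - 1/3*(-1840) = 8/3 + 1840/3 = 616)
O(Q, q) = 1/(2*q)
33838/((-319 + 13459) + x) + 22384/O(-165, -75) = 33838/((-319 + 13459) + 616) + 22384/(((1/2)/(-75))) = 33838/(13140 + 616) + 22384/(((1/2)*(-1/75))) = 33838/13756 + 22384/(-1/150) = 33838*(1/13756) + 22384*(-150) = 16919/6878 - 3357600 = -23093555881/6878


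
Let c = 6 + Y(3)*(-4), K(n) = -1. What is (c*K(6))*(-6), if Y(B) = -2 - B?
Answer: 156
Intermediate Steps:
c = 26 (c = 6 + (-2 - 1*3)*(-4) = 6 + (-2 - 3)*(-4) = 6 - 5*(-4) = 6 + 20 = 26)
(c*K(6))*(-6) = (26*(-1))*(-6) = -26*(-6) = 156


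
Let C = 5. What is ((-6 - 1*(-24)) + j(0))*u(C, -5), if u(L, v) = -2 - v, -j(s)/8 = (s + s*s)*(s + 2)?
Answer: 54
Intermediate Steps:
j(s) = -8*(2 + s)*(s + s²) (j(s) = -8*(s + s*s)*(s + 2) = -8*(s + s²)*(2 + s) = -8*(2 + s)*(s + s²))
((-6 - 1*(-24)) + j(0))*u(C, -5) = ((-6 - 1*(-24)) - 8*0*(2 + 0² + 3*0))*(-2 - 1*(-5)) = ((-6 + 24) - 8*0*(2 + 0 + 0))*(-2 + 5) = (18 - 8*0*2)*3 = (18 + 0)*3 = 18*3 = 54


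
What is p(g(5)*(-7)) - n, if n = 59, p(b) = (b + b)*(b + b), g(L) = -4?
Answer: 3077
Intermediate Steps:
p(b) = 4*b² (p(b) = (2*b)*(2*b) = 4*b²)
p(g(5)*(-7)) - n = 4*(-4*(-7))² - 1*59 = 4*28² - 59 = 4*784 - 59 = 3136 - 59 = 3077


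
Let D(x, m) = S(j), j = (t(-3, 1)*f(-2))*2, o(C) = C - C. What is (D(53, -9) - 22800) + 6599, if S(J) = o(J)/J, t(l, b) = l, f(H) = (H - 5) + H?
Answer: -16201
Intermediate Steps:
f(H) = -5 + 2*H (f(H) = (-5 + H) + H = -5 + 2*H)
o(C) = 0
j = 54 (j = -3*(-5 + 2*(-2))*2 = -3*(-5 - 4)*2 = -3*(-9)*2 = 27*2 = 54)
S(J) = 0 (S(J) = 0/J = 0)
D(x, m) = 0
(D(53, -9) - 22800) + 6599 = (0 - 22800) + 6599 = -22800 + 6599 = -16201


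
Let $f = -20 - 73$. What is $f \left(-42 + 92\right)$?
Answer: $-4650$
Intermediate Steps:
$f = -93$ ($f = -20 - 73 = -93$)
$f \left(-42 + 92\right) = - 93 \left(-42 + 92\right) = \left(-93\right) 50 = -4650$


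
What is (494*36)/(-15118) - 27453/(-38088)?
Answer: -43720423/95969064 ≈ -0.45557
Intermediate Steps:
(494*36)/(-15118) - 27453/(-38088) = 17784*(-1/15118) - 27453*(-1/38088) = -8892/7559 + 9151/12696 = -43720423/95969064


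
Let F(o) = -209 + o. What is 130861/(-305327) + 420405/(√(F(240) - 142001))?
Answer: -130861/305327 - 84081*I*√141970/28394 ≈ -0.42859 - 1115.8*I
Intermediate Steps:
130861/(-305327) + 420405/(√(F(240) - 142001)) = 130861/(-305327) + 420405/(√((-209 + 240) - 142001)) = 130861*(-1/305327) + 420405/(√(31 - 142001)) = -130861/305327 + 420405/(√(-141970)) = -130861/305327 + 420405/((I*√141970)) = -130861/305327 + 420405*(-I*√141970/141970) = -130861/305327 - 84081*I*√141970/28394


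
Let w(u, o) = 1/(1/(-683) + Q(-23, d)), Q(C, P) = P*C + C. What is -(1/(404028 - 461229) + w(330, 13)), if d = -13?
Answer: -38879776/10782788907 ≈ -0.0036057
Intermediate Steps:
Q(C, P) = C + C*P (Q(C, P) = C*P + C = C + C*P)
w(u, o) = 683/188507 (w(u, o) = 1/(1/(-683) - 23*(1 - 13)) = 1/(-1/683 - 23*(-12)) = 1/(-1/683 + 276) = 1/(188507/683) = 683/188507)
-(1/(404028 - 461229) + w(330, 13)) = -(1/(404028 - 461229) + 683/188507) = -(1/(-57201) + 683/188507) = -(-1/57201 + 683/188507) = -1*38879776/10782788907 = -38879776/10782788907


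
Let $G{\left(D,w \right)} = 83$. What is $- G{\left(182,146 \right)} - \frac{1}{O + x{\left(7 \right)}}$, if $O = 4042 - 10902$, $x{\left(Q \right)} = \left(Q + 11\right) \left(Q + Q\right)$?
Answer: $- \frac{548463}{6608} \approx -83.0$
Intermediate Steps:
$x{\left(Q \right)} = 2 Q \left(11 + Q\right)$ ($x{\left(Q \right)} = \left(11 + Q\right) 2 Q = 2 Q \left(11 + Q\right)$)
$O = -6860$
$- G{\left(182,146 \right)} - \frac{1}{O + x{\left(7 \right)}} = \left(-1\right) 83 - \frac{1}{-6860 + 2 \cdot 7 \left(11 + 7\right)} = -83 - \frac{1}{-6860 + 2 \cdot 7 \cdot 18} = -83 - \frac{1}{-6860 + 252} = -83 - \frac{1}{-6608} = -83 - - \frac{1}{6608} = -83 + \frac{1}{6608} = - \frac{548463}{6608}$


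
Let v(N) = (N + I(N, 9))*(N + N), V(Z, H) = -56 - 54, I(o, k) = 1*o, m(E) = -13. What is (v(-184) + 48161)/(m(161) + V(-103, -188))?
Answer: -61195/41 ≈ -1492.6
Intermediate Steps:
I(o, k) = o
V(Z, H) = -110
v(N) = 4*N² (v(N) = (N + N)*(N + N) = (2*N)*(2*N) = 4*N²)
(v(-184) + 48161)/(m(161) + V(-103, -188)) = (4*(-184)² + 48161)/(-13 - 110) = (4*33856 + 48161)/(-123) = (135424 + 48161)*(-1/123) = 183585*(-1/123) = -61195/41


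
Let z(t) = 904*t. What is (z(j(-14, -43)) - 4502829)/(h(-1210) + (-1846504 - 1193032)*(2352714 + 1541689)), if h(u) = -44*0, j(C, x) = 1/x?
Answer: 193622551/508998659031344 ≈ 3.8040e-7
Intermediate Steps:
h(u) = 0
(z(j(-14, -43)) - 4502829)/(h(-1210) + (-1846504 - 1193032)*(2352714 + 1541689)) = (904/(-43) - 4502829)/(0 + (-1846504 - 1193032)*(2352714 + 1541689)) = (904*(-1/43) - 4502829)/(0 - 3039536*3894403) = (-904/43 - 4502829)/(0 - 11837178117008) = -193622551/43/(-11837178117008) = -193622551/43*(-1/11837178117008) = 193622551/508998659031344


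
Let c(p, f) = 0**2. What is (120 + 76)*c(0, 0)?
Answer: 0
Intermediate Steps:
c(p, f) = 0
(120 + 76)*c(0, 0) = (120 + 76)*0 = 196*0 = 0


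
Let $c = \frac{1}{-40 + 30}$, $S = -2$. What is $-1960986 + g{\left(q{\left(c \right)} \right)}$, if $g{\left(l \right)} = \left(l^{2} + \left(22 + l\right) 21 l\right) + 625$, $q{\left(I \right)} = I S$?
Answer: $- \frac{49006693}{25} \approx -1.9603 \cdot 10^{6}$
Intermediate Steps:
$c = - \frac{1}{10}$ ($c = \frac{1}{-10} = - \frac{1}{10} \approx -0.1$)
$q{\left(I \right)} = - 2 I$ ($q{\left(I \right)} = I \left(-2\right) = - 2 I$)
$g{\left(l \right)} = 625 + l^{2} + l \left(462 + 21 l\right)$ ($g{\left(l \right)} = \left(l^{2} + \left(462 + 21 l\right) l\right) + 625 = \left(l^{2} + l \left(462 + 21 l\right)\right) + 625 = 625 + l^{2} + l \left(462 + 21 l\right)$)
$-1960986 + g{\left(q{\left(c \right)} \right)} = -1960986 + \left(625 + 22 \left(\left(-2\right) \left(- \frac{1}{10}\right)\right)^{2} + 462 \left(\left(-2\right) \left(- \frac{1}{10}\right)\right)\right) = -1960986 + \left(625 + \frac{22}{25} + 462 \cdot \frac{1}{5}\right) = -1960986 + \left(625 + 22 \cdot \frac{1}{25} + \frac{462}{5}\right) = -1960986 + \left(625 + \frac{22}{25} + \frac{462}{5}\right) = -1960986 + \frac{17957}{25} = - \frac{49006693}{25}$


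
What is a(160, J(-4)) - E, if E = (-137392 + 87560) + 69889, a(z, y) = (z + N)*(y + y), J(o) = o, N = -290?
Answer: -19017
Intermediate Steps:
a(z, y) = 2*y*(-290 + z) (a(z, y) = (z - 290)*(y + y) = (-290 + z)*(2*y) = 2*y*(-290 + z))
E = 20057 (E = -49832 + 69889 = 20057)
a(160, J(-4)) - E = 2*(-4)*(-290 + 160) - 1*20057 = 2*(-4)*(-130) - 20057 = 1040 - 20057 = -19017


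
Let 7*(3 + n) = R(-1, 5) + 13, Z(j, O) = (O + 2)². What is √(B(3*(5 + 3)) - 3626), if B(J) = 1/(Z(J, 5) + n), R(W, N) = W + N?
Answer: I*√416701173/339 ≈ 60.216*I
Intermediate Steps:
Z(j, O) = (2 + O)²
R(W, N) = N + W
n = -4/7 (n = -3 + ((5 - 1) + 13)/7 = -3 + (4 + 13)/7 = -3 + (⅐)*17 = -3 + 17/7 = -4/7 ≈ -0.57143)
B(J) = 7/339 (B(J) = 1/((2 + 5)² - 4/7) = 1/(7² - 4/7) = 1/(49 - 4/7) = 1/(339/7) = 7/339)
√(B(3*(5 + 3)) - 3626) = √(7/339 - 3626) = √(-1229207/339) = I*√416701173/339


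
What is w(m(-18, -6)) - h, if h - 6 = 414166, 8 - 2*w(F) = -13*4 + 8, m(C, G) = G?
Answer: -414146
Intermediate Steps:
w(F) = 26 (w(F) = 4 - (-13*4 + 8)/2 = 4 - (-52 + 8)/2 = 4 - 1/2*(-44) = 4 + 22 = 26)
h = 414172 (h = 6 + 414166 = 414172)
w(m(-18, -6)) - h = 26 - 1*414172 = 26 - 414172 = -414146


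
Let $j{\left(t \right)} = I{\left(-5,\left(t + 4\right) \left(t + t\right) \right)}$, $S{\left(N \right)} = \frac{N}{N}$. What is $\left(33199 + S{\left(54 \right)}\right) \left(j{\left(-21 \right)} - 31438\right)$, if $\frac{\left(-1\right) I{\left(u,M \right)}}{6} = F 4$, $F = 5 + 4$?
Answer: $-1050912800$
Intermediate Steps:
$S{\left(N \right)} = 1$
$F = 9$
$I{\left(u,M \right)} = -216$ ($I{\left(u,M \right)} = - 6 \cdot 9 \cdot 4 = \left(-6\right) 36 = -216$)
$j{\left(t \right)} = -216$
$\left(33199 + S{\left(54 \right)}\right) \left(j{\left(-21 \right)} - 31438\right) = \left(33199 + 1\right) \left(-216 - 31438\right) = 33200 \left(-31654\right) = -1050912800$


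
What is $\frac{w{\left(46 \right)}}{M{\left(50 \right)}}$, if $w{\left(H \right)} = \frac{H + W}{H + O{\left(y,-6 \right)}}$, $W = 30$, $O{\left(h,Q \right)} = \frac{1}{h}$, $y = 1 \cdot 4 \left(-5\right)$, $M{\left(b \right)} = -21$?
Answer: $- \frac{1520}{19299} \approx -0.078761$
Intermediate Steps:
$y = -20$ ($y = 4 \left(-5\right) = -20$)
$w{\left(H \right)} = \frac{30 + H}{- \frac{1}{20} + H}$ ($w{\left(H \right)} = \frac{H + 30}{H + \frac{1}{-20}} = \frac{30 + H}{H - \frac{1}{20}} = \frac{30 + H}{- \frac{1}{20} + H}$)
$\frac{w{\left(46 \right)}}{M{\left(50 \right)}} = \frac{20 \frac{1}{-1 + 20 \cdot 46} \left(30 + 46\right)}{-21} = 20 \frac{1}{-1 + 920} \cdot 76 \left(- \frac{1}{21}\right) = 20 \cdot \frac{1}{919} \cdot 76 \left(- \frac{1}{21}\right) = \frac{1520}{919} \left(- \frac{1}{21}\right) = - \frac{1520}{19299}$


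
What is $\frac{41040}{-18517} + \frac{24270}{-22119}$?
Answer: $- \frac{452390450}{136525841} \approx -3.3136$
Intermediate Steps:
$\frac{41040}{-18517} + \frac{24270}{-22119} = 41040 \left(- \frac{1}{18517}\right) + 24270 \left(- \frac{1}{22119}\right) = - \frac{41040}{18517} - \frac{8090}{7373} = - \frac{452390450}{136525841}$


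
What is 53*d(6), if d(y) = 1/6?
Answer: 53/6 ≈ 8.8333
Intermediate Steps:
d(y) = ⅙ (d(y) = 1*(⅙) = ⅙)
53*d(6) = 53*(⅙) = 53/6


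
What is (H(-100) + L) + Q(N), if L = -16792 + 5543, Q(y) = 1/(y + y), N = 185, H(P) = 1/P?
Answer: -41621327/3700 ≈ -11249.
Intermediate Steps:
Q(y) = 1/(2*y)
L = -11249
(H(-100) + L) + Q(N) = (1/(-100) - 11249) + (½)/185 = (-1/100 - 11249) + (½)*(1/185) = -1124901/100 + 1/370 = -41621327/3700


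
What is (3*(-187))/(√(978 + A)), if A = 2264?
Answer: -561*√3242/3242 ≈ -9.8527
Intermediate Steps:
(3*(-187))/(√(978 + A)) = (3*(-187))/(√(978 + 2264)) = -561*√3242/3242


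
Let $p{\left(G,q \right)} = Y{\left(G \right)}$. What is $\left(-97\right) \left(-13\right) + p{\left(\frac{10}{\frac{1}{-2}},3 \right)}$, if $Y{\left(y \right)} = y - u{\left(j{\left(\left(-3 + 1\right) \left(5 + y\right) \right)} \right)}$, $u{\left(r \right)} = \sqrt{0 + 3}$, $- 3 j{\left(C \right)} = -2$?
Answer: $1241 - \sqrt{3} \approx 1239.3$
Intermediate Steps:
$j{\left(C \right)} = \frac{2}{3}$ ($j{\left(C \right)} = \left(- \frac{1}{3}\right) \left(-2\right) = \frac{2}{3}$)
$u{\left(r \right)} = \sqrt{3}$
$Y{\left(y \right)} = y - \sqrt{3}$
$p{\left(G,q \right)} = G - \sqrt{3}$
$\left(-97\right) \left(-13\right) + p{\left(\frac{10}{\frac{1}{-2}},3 \right)} = \left(-97\right) \left(-13\right) + \left(\frac{10}{\frac{1}{-2}} - \sqrt{3}\right) = 1261 - \left(20 + \sqrt{3}\right) = 1241 - \sqrt{3}$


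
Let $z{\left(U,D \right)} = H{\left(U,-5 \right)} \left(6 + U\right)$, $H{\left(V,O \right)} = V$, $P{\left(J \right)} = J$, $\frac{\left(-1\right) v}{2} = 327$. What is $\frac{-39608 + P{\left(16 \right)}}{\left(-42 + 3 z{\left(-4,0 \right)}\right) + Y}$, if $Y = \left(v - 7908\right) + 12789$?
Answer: $- \frac{39592}{4161} \approx -9.515$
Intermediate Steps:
$v = -654$ ($v = \left(-2\right) 327 = -654$)
$z{\left(U,D \right)} = U \left(6 + U\right)$
$Y = 4227$ ($Y = \left(-654 - 7908\right) + 12789 = -8562 + 12789 = 4227$)
$\frac{-39608 + P{\left(16 \right)}}{\left(-42 + 3 z{\left(-4,0 \right)}\right) + Y} = \frac{-39608 + 16}{\left(-42 + 3 \left(- 4 \left(6 - 4\right)\right)\right) + 4227} = - \frac{39592}{\left(-42 + 3 \left(\left(-4\right) 2\right)\right) + 4227} = - \frac{39592}{\left(-42 + 3 \left(-8\right)\right) + 4227} = - \frac{39592}{\left(-42 - 24\right) + 4227} = - \frac{39592}{-66 + 4227} = - \frac{39592}{4161}$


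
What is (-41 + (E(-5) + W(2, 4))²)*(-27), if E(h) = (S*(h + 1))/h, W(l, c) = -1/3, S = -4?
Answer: 19248/25 ≈ 769.92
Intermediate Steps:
W(l, c) = -⅓ (W(l, c) = -1*⅓ = -⅓)
E(h) = (-4 - 4*h)/h (E(h) = (-4*(h + 1))/h = (-4*(1 + h))/h = (-4 - 4*h)/h)
(-41 + (E(-5) + W(2, 4))²)*(-27) = (-41 + ((-4 - 4/(-5)) - ⅓)²)*(-27) = (-41 + ((-4 - 4*(-⅕)) - ⅓)²)*(-27) = (-41 + ((-4 + ⅘) - ⅓)²)*(-27) = (-41 + (-16/5 - ⅓)²)*(-27) = (-41 + (-53/15)²)*(-27) = (-41 + 2809/225)*(-27) = -6416/225*(-27) = 19248/25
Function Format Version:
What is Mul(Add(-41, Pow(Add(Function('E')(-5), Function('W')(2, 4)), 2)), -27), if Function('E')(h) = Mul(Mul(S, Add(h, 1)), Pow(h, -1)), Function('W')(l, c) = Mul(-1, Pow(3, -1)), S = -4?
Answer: Rational(19248, 25) ≈ 769.92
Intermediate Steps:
Function('W')(l, c) = Rational(-1, 3) (Function('W')(l, c) = Mul(-1, Rational(1, 3)) = Rational(-1, 3))
Function('E')(h) = Mul(Pow(h, -1), Add(-4, Mul(-4, h))) (Function('E')(h) = Mul(Mul(-4, Add(h, 1)), Pow(h, -1)) = Mul(Mul(-4, Add(1, h)), Pow(h, -1)) = Mul(Add(-4, Mul(-4, h)), Pow(h, -1)) = Mul(Pow(h, -1), Add(-4, Mul(-4, h))))
Mul(Add(-41, Pow(Add(Function('E')(-5), Function('W')(2, 4)), 2)), -27) = Mul(Add(-41, Pow(Add(Add(-4, Mul(-4, Pow(-5, -1))), Rational(-1, 3)), 2)), -27) = Mul(Add(-41, Pow(Add(Add(-4, Mul(-4, Rational(-1, 5))), Rational(-1, 3)), 2)), -27) = Mul(Add(-41, Pow(Add(Add(-4, Rational(4, 5)), Rational(-1, 3)), 2)), -27) = Mul(Add(-41, Pow(Add(Rational(-16, 5), Rational(-1, 3)), 2)), -27) = Mul(Add(-41, Pow(Rational(-53, 15), 2)), -27) = Mul(Add(-41, Rational(2809, 225)), -27) = Mul(Rational(-6416, 225), -27) = Rational(19248, 25)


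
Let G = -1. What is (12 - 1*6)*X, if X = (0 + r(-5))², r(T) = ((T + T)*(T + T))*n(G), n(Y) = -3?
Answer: 540000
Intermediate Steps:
r(T) = -12*T² (r(T) = ((T + T)*(T + T))*(-3) = ((2*T)*(2*T))*(-3) = (4*T²)*(-3) = -12*T²)
X = 90000 (X = (0 - 12*(-5)²)² = (0 - 12*25)² = (0 - 300)² = (-300)² = 90000)
(12 - 1*6)*X = (12 - 1*6)*90000 = (12 - 6)*90000 = 6*90000 = 540000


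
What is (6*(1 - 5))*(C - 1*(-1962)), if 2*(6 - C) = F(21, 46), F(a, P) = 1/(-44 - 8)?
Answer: -614019/13 ≈ -47232.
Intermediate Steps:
F(a, P) = -1/52 (F(a, P) = 1/(-52) = -1/52)
C = 625/104 (C = 6 - ½*(-1/52) = 6 + 1/104 = 625/104 ≈ 6.0096)
(6*(1 - 5))*(C - 1*(-1962)) = (6*(1 - 5))*(625/104 - 1*(-1962)) = (6*(-4))*(625/104 + 1962) = -24*204673/104 = -614019/13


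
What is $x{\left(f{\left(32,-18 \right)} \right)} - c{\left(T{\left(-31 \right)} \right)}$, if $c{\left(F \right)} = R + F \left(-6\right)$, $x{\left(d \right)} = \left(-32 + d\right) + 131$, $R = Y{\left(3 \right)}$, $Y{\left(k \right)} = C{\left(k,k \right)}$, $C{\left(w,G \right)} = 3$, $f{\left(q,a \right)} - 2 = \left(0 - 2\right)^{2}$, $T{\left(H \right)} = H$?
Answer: $-84$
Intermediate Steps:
$f{\left(q,a \right)} = 6$ ($f{\left(q,a \right)} = 2 + \left(0 - 2\right)^{2} = 2 + \left(-2\right)^{2} = 2 + 4 = 6$)
$Y{\left(k \right)} = 3$
$R = 3$
$x{\left(d \right)} = 99 + d$
$c{\left(F \right)} = 3 - 6 F$ ($c{\left(F \right)} = 3 + F \left(-6\right) = 3 - 6 F$)
$x{\left(f{\left(32,-18 \right)} \right)} - c{\left(T{\left(-31 \right)} \right)} = \left(99 + 6\right) - \left(3 - -186\right) = 105 - \left(3 + 186\right) = 105 - 189 = -84$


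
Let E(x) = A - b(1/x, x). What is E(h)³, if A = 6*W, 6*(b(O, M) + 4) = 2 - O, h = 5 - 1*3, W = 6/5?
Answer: 10503459/8000 ≈ 1312.9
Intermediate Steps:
W = 6/5 (W = 6*(⅕) = 6/5 ≈ 1.2000)
h = 2 (h = 5 - 3 = 2)
b(O, M) = -11/3 - O/6 (b(O, M) = -4 + (2 - O)/6 = -4 + (⅓ - O/6) = -11/3 - O/6)
A = 36/5 (A = 6*(6/5) = 36/5 ≈ 7.2000)
E(x) = 163/15 + 1/(6*x) (E(x) = 36/5 - (-11/3 - 1/(6*x)) = 36/5 + (11/3 + 1/(6*x)) = 163/15 + 1/(6*x))
E(h)³ = ((1/30)*(5 + 326*2)/2)³ = ((1/30)*(½)*(5 + 652))³ = ((1/30)*(½)*657)³ = (219/20)³ = 10503459/8000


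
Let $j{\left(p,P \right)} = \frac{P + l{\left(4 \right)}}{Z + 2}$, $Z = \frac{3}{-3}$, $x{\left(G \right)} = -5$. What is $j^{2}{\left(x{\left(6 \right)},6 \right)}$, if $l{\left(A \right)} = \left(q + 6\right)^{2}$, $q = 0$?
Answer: $1764$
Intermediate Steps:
$l{\left(A \right)} = 36$ ($l{\left(A \right)} = \left(0 + 6\right)^{2} = 6^{2} = 36$)
$Z = -1$ ($Z = 3 \left(- \frac{1}{3}\right) = -1$)
$j{\left(p,P \right)} = 36 + P$ ($j{\left(p,P \right)} = \frac{P + 36}{-1 + 2} = \frac{36 + P}{1} = \left(36 + P\right) 1 = 36 + P$)
$j^{2}{\left(x{\left(6 \right)},6 \right)} = \left(36 + 6\right)^{2} = 42^{2} = 1764$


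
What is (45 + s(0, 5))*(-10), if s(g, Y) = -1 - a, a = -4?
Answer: -480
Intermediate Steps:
s(g, Y) = 3 (s(g, Y) = -1 - 1*(-4) = -1 + 4 = 3)
(45 + s(0, 5))*(-10) = (45 + 3)*(-10) = 48*(-10) = -480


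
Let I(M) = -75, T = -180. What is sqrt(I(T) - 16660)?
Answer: I*sqrt(16735) ≈ 129.36*I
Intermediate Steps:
sqrt(I(T) - 16660) = sqrt(-75 - 16660) = sqrt(-16735) = I*sqrt(16735)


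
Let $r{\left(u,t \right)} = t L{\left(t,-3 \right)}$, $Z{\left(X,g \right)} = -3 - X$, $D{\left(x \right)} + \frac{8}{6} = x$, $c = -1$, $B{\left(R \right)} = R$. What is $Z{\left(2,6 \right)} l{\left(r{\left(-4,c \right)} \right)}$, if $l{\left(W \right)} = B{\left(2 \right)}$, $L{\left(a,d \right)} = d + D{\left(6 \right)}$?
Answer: $-10$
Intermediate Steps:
$D{\left(x \right)} = - \frac{4}{3} + x$
$L{\left(a,d \right)} = \frac{14}{3} + d$ ($L{\left(a,d \right)} = d + \left(- \frac{4}{3} + 6\right) = d + \frac{14}{3} = \frac{14}{3} + d$)
$r{\left(u,t \right)} = \frac{5 t}{3}$ ($r{\left(u,t \right)} = t \left(\frac{14}{3} - 3\right) = t \frac{5}{3} = \frac{5 t}{3}$)
$l{\left(W \right)} = 2$
$Z{\left(2,6 \right)} l{\left(r{\left(-4,c \right)} \right)} = \left(-3 - 2\right) 2 = \left(-5\right) 2 = -10$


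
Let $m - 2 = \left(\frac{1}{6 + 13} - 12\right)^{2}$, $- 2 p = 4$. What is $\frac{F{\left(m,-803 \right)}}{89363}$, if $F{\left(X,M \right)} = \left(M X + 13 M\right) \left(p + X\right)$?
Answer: $- \frac{2356216702928}{11645875523} \approx -202.32$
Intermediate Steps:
$p = -2$ ($p = \left(- \frac{1}{2}\right) 4 = -2$)
$m = \frac{52251}{361}$ ($m = 2 + \left(\frac{1}{6 + 13} - 12\right)^{2} = 2 + \left(\frac{1}{19} - 12\right)^{2} = 2 + \left(- \frac{227}{19}\right)^{2} = 2 + \frac{51529}{361} = \frac{52251}{361} \approx 144.74$)
$F{\left(X,M \right)} = \left(-2 + X\right) \left(13 M + M X\right)$ ($F{\left(X,M \right)} = \left(M X + 13 M\right) \left(-2 + X\right) = \left(13 M + M X\right) \left(-2 + X\right) = \left(-2 + X\right) \left(13 M + M X\right)$)
$\frac{F{\left(m,-803 \right)}}{89363} = \frac{\left(-803\right) \left(-26 + \left(\frac{52251}{361}\right)^{2} + 11 \cdot \frac{52251}{361}\right)}{89363} = - 803 \left(-26 + \frac{2730167001}{130321} + \frac{574761}{361}\right) \frac{1}{89363} = \left(-803\right) \frac{2934267376}{130321} \cdot \frac{1}{89363} = \left(- \frac{2356216702928}{130321}\right) \frac{1}{89363} = - \frac{2356216702928}{11645875523}$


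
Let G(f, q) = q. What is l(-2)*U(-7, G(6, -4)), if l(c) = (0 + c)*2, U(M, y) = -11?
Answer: 44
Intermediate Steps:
l(c) = 2*c (l(c) = c*2 = 2*c)
l(-2)*U(-7, G(6, -4)) = (2*(-2))*(-11) = -4*(-11) = 44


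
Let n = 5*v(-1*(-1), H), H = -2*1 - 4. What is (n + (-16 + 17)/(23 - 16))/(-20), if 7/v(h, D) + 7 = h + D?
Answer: 233/1680 ≈ 0.13869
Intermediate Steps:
H = -6 (H = -2 - 4 = -6)
v(h, D) = 7/(-7 + D + h) (v(h, D) = 7/(-7 + (h + D)) = 7/(-7 + (D + h)) = 7/(-7 + D + h))
n = -35/12 (n = 5*(7/(-7 - 6 - 1*(-1))) = 5*(7/(-7 - 6 + 1)) = 5*(7/(-12)) = 5*(7*(-1/12)) = 5*(-7/12) = -35/12 ≈ -2.9167)
(n + (-16 + 17)/(23 - 16))/(-20) = (-35/12 + (-16 + 17)/(23 - 16))/(-20) = (-35/12 + 1/7)*(-1/20) = (-35/12 + 1*(⅐))*(-1/20) = (-35/12 + ⅐)*(-1/20) = -233/84*(-1/20) = 233/1680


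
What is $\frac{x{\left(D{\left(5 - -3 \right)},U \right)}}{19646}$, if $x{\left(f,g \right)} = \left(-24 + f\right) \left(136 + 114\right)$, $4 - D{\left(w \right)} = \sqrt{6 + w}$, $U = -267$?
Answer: $- \frac{2500}{9823} - \frac{125 \sqrt{14}}{9823} \approx -0.30212$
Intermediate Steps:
$D{\left(w \right)} = 4 - \sqrt{6 + w}$
$x{\left(f,g \right)} = -6000 + 250 f$ ($x{\left(f,g \right)} = \left(-24 + f\right) 250 = -6000 + 250 f$)
$\frac{x{\left(D{\left(5 - -3 \right)},U \right)}}{19646} = \frac{-6000 + 250 \left(4 - \sqrt{6 + \left(5 - -3\right)}\right)}{19646} = \left(-6000 + 250 \left(4 - \sqrt{6 + \left(5 + 3\right)}\right)\right) \frac{1}{19646} = \left(-6000 + 250 \left(4 - \sqrt{6 + 8}\right)\right) \frac{1}{19646} = \left(-6000 + 250 \left(4 - \sqrt{14}\right)\right) \frac{1}{19646} = \left(-6000 + \left(1000 - 250 \sqrt{14}\right)\right) \frac{1}{19646} = \left(-5000 - 250 \sqrt{14}\right) \frac{1}{19646} = - \frac{2500}{9823} - \frac{125 \sqrt{14}}{9823}$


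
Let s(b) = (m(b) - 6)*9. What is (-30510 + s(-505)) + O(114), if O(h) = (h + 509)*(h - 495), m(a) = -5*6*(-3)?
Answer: -267117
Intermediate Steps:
m(a) = 90 (m(a) = -30*(-3) = 90)
s(b) = 756 (s(b) = (90 - 6)*9 = 84*9 = 756)
O(h) = (-495 + h)*(509 + h) (O(h) = (509 + h)*(-495 + h) = (-495 + h)*(509 + h))
(-30510 + s(-505)) + O(114) = (-30510 + 756) + (-251955 + 114² + 14*114) = -29754 + (-251955 + 12996 + 1596) = -29754 - 237363 = -267117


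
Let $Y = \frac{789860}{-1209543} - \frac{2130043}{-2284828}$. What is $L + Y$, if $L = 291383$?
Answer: $\frac{805266164267430601}{2763597713604} \approx 2.9138 \cdot 10^{5}$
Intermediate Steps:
$Y = \frac{771684356269}{2763597713604}$ ($Y = 789860 \left(- \frac{1}{1209543}\right) - - \frac{2130043}{2284828} = - \frac{789860}{1209543} + \frac{2130043}{2284828} = \frac{771684356269}{2763597713604} \approx 0.27923$)
$L + Y = 291383 + \frac{771684356269}{2763597713604} = \frac{805266164267430601}{2763597713604}$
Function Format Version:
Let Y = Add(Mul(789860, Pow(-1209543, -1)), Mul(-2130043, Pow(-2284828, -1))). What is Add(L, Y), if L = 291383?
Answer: Rational(805266164267430601, 2763597713604) ≈ 2.9138e+5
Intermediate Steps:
Y = Rational(771684356269, 2763597713604) (Y = Add(Mul(789860, Rational(-1, 1209543)), Mul(-2130043, Rational(-1, 2284828))) = Add(Rational(-789860, 1209543), Rational(2130043, 2284828)) = Rational(771684356269, 2763597713604) ≈ 0.27923)
Add(L, Y) = Add(291383, Rational(771684356269, 2763597713604)) = Rational(805266164267430601, 2763597713604)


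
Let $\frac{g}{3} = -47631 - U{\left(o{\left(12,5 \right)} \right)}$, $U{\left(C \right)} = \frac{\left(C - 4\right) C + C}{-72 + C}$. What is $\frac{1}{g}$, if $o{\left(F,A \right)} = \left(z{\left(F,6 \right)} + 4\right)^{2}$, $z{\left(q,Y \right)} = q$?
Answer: $- \frac{1}{143949} \approx -6.9469 \cdot 10^{-6}$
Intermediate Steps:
$o{\left(F,A \right)} = \left(4 + F\right)^{2}$ ($o{\left(F,A \right)} = \left(F + 4\right)^{2} = \left(4 + F\right)^{2}$)
$U{\left(C \right)} = \frac{C + C \left(-4 + C\right)}{-72 + C}$ ($U{\left(C \right)} = \frac{\left(-4 + C\right) C + C}{-72 + C} = \frac{C \left(-4 + C\right) + C}{-72 + C} = \frac{C + C \left(-4 + C\right)}{-72 + C}$)
$g = -143949$ ($g = 3 \left(-47631 - \frac{\left(4 + 12\right)^{2} \left(-3 + \left(4 + 12\right)^{2}\right)}{-72 + \left(4 + 12\right)^{2}}\right) = 3 \left(-47631 - \frac{16^{2} \left(-3 + 16^{2}\right)}{-72 + 16^{2}}\right) = 3 \left(-47631 - \frac{256 \left(-3 + 256\right)}{-72 + 256}\right) = 3 \left(-47631 - 256 \cdot \frac{1}{184} \cdot 253\right) = 3 \left(-47631 - 352\right) = 3 \left(-47983\right) = -143949$)
$\frac{1}{g} = \frac{1}{-143949} = - \frac{1}{143949}$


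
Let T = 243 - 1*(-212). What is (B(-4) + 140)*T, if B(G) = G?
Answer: 61880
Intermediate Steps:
T = 455 (T = 243 + 212 = 455)
(B(-4) + 140)*T = (-4 + 140)*455 = 136*455 = 61880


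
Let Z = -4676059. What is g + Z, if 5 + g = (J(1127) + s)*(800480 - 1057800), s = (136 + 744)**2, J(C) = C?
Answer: -199563283704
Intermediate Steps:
s = 774400 (s = 880**2 = 774400)
g = -199558607645 (g = -5 + (1127 + 774400)*(800480 - 1057800) = -5 + 775527*(-257320) = -5 - 199558607640 = -199558607645)
g + Z = -199558607645 - 4676059 = -199563283704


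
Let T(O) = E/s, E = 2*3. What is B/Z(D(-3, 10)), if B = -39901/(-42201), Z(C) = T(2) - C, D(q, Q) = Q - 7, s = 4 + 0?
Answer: -79802/126603 ≈ -0.63033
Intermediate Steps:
E = 6
s = 4
D(q, Q) = -7 + Q
T(O) = 3/2 (T(O) = 6/4 = 6*(¼) = 3/2)
Z(C) = 3/2 - C
B = 39901/42201 (B = -39901*(-1/42201) = 39901/42201 ≈ 0.94550)
B/Z(D(-3, 10)) = 39901/(42201*(3/2 - (-7 + 10))) = 39901/(42201*(3/2 - 1*3)) = 39901/(42201*(3/2 - 3)) = 39901/(42201*(-3/2)) = (39901/42201)*(-⅔) = -79802/126603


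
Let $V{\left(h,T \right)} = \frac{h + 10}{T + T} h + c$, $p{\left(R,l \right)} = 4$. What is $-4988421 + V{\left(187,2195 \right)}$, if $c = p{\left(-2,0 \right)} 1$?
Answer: $- \frac{21899113791}{4390} \approx -4.9884 \cdot 10^{6}$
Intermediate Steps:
$c = 4$ ($c = 4 \cdot 1 = 4$)
$V{\left(h,T \right)} = 4 + \frac{h \left(10 + h\right)}{2 T}$ ($V{\left(h,T \right)} = \frac{h + 10}{T + T} h + 4 = \frac{10 + h}{2 T} h + 4 = \frac{h \left(10 + h\right)}{2 T} + 4 = 4 + \frac{h \left(10 + h\right)}{2 T}$)
$-4988421 + V{\left(187,2195 \right)} = -4988421 + \frac{187^{2} + 8 \cdot 2195 + 10 \cdot 187}{2 \cdot 2195} = -4988421 + \frac{1}{2} \cdot \frac{1}{2195} \left(34969 + 17560 + 1870\right) = -4988421 + \frac{1}{2} \cdot \frac{1}{2195} \cdot 54399 = -4988421 + \frac{54399}{4390} = - \frac{21899113791}{4390}$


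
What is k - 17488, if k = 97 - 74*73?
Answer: -22793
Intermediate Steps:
k = -5305 (k = 97 - 5402 = -5305)
k - 17488 = -5305 - 17488 = -22793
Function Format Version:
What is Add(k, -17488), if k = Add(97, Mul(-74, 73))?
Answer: -22793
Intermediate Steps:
k = -5305 (k = Add(97, -5402) = -5305)
Add(k, -17488) = Add(-5305, -17488) = -22793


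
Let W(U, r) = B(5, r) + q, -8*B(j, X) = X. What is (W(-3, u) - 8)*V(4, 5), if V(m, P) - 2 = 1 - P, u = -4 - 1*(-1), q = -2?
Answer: 77/4 ≈ 19.250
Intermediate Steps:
B(j, X) = -X/8
u = -3 (u = -4 + 1 = -3)
V(m, P) = 3 - P (V(m, P) = 2 + (1 - P) = 3 - P)
W(U, r) = -2 - r/8 (W(U, r) = -r/8 - 2 = -2 - r/8)
(W(-3, u) - 8)*V(4, 5) = ((-2 - 1/8*(-3)) - 8)*(3 - 1*5) = ((-2 + 3/8) - 8)*(3 - 5) = (-13/8 - 8)*(-2) = -77/8*(-2) = 77/4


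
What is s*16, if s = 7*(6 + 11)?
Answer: 1904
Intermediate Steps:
s = 119 (s = 7*17 = 119)
s*16 = 119*16 = 1904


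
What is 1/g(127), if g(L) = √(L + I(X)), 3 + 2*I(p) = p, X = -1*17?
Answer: √13/39 ≈ 0.092450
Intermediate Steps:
X = -17
I(p) = -3/2 + p/2
g(L) = √(-10 + L) (g(L) = √(L + (-3/2 + (½)*(-17))) = √(L + (-3/2 - 17/2)) = √(L - 10) = √(-10 + L))
1/g(127) = 1/(√(-10 + 127)) = 1/(√117) = 1/(3*√13) = √13/39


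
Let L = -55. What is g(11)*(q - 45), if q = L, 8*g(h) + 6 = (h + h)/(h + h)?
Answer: 125/2 ≈ 62.500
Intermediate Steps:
g(h) = -5/8 (g(h) = -¾ + ((h + h)/(h + h))/8 = -¾ + ((2*h)/((2*h)))/8 = -¾ + ((2*h)*(1/(2*h)))/8 = -¾ + (⅛)*1 = -¾ + ⅛ = -5/8)
q = -55
g(11)*(q - 45) = -5*(-55 - 45)/8 = -5/8*(-100) = 125/2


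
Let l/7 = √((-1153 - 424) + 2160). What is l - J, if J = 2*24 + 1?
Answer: -49 + 7*√583 ≈ 120.02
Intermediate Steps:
l = 7*√583 (l = 7*√((-1153 - 424) + 2160) = 7*√(-1577 + 2160) = 7*√583 ≈ 169.02)
J = 49 (J = 48 + 1 = 49)
l - J = 7*√583 - 1*49 = 7*√583 - 49 = -49 + 7*√583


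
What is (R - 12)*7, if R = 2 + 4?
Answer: -42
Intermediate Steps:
R = 6
(R - 12)*7 = (6 - 12)*7 = -6*7 = -42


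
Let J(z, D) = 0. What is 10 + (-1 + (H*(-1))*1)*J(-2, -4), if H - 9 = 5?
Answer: 10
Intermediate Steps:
H = 14 (H = 9 + 5 = 14)
10 + (-1 + (H*(-1))*1)*J(-2, -4) = 10 + (-1 + (14*(-1))*1)*0 = 10 + (-1 - 14*1)*0 = 10 + (-1 - 14)*0 = 10 - 15*0 = 10 + 0 = 10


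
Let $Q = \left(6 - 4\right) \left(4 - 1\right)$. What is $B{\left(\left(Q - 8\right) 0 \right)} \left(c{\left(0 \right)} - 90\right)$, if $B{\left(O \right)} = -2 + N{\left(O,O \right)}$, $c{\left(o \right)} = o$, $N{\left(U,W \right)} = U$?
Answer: $180$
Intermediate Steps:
$Q = 6$ ($Q = 2 \cdot 3 = 6$)
$B{\left(O \right)} = -2 + O$
$B{\left(\left(Q - 8\right) 0 \right)} \left(c{\left(0 \right)} - 90\right) = \left(-2 + \left(6 - 8\right) 0\right) \left(0 - 90\right) = \left(-2 + \left(6 - 8\right) 0\right) \left(-90\right) = \left(-2 - 0\right) \left(-90\right) = \left(-2 + 0\right) \left(-90\right) = \left(-2\right) \left(-90\right) = 180$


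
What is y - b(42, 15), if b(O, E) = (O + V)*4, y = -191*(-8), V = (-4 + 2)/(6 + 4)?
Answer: 6804/5 ≈ 1360.8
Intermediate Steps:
V = -1/5 (V = -2/10 = -2*1/10 = -1/5 ≈ -0.20000)
y = 1528
b(O, E) = -4/5 + 4*O (b(O, E) = (O - 1/5)*4 = (-1/5 + O)*4 = -4/5 + 4*O)
y - b(42, 15) = 1528 - (-4/5 + 4*42) = 1528 - (-4/5 + 168) = 1528 - 1*836/5 = 1528 - 836/5 = 6804/5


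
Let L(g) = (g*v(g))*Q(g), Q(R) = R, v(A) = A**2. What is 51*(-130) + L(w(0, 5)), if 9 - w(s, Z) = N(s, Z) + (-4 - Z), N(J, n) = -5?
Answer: 273211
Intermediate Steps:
w(s, Z) = 18 + Z (w(s, Z) = 9 - (-5 + (-4 - Z)) = 9 - (-9 - Z) = 9 + (9 + Z) = 18 + Z)
L(g) = g**4 (L(g) = (g*g**2)*g = g**3*g = g**4)
51*(-130) + L(w(0, 5)) = 51*(-130) + (18 + 5)**4 = -6630 + 23**4 = -6630 + 279841 = 273211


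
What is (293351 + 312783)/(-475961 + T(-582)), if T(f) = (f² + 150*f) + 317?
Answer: -8191/3030 ≈ -2.7033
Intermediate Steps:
T(f) = 317 + f² + 150*f
(293351 + 312783)/(-475961 + T(-582)) = (293351 + 312783)/(-475961 + (317 + (-582)² + 150*(-582))) = 606134/(-475961 + (317 + 338724 - 87300)) = 606134/(-475961 + 251741) = 606134/(-224220) = 606134*(-1/224220) = -8191/3030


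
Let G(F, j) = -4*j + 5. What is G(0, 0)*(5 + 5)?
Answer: 50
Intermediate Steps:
G(F, j) = 5 - 4*j
G(0, 0)*(5 + 5) = (5 - 4*0)*(5 + 5) = (5 + 0)*10 = 5*10 = 50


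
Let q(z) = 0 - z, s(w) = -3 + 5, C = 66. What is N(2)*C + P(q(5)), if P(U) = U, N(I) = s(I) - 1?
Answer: 61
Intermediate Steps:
s(w) = 2
q(z) = -z
N(I) = 1 (N(I) = 2 - 1 = 1)
N(2)*C + P(q(5)) = 1*66 - 1*5 = 66 - 5 = 61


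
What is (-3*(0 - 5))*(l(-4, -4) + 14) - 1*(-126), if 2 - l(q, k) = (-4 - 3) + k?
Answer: 531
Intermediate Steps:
l(q, k) = 9 - k (l(q, k) = 2 - ((-4 - 3) + k) = 2 - (-7 + k) = 2 + (7 - k) = 9 - k)
(-3*(0 - 5))*(l(-4, -4) + 14) - 1*(-126) = (-3*(0 - 5))*((9 - 1*(-4)) + 14) - 1*(-126) = (-3*(-5))*((9 + 4) + 14) + 126 = 15*(13 + 14) + 126 = 15*27 + 126 = 405 + 126 = 531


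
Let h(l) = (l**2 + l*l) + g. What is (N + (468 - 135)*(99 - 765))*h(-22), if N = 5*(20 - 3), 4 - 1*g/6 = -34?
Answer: -265144828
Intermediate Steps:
g = 228 (g = 24 - 6*(-34) = 24 + 204 = 228)
h(l) = 228 + 2*l**2 (h(l) = (l**2 + l*l) + 228 = (l**2 + l**2) + 228 = 2*l**2 + 228 = 228 + 2*l**2)
N = 85 (N = 5*17 = 85)
(N + (468 - 135)*(99 - 765))*h(-22) = (85 + (468 - 135)*(99 - 765))*(228 + 2*(-22)**2) = (85 + 333*(-666))*(228 + 2*484) = (85 - 221778)*(228 + 968) = -221693*1196 = -265144828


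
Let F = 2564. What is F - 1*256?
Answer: 2308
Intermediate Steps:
F - 1*256 = 2564 - 1*256 = 2564 - 256 = 2308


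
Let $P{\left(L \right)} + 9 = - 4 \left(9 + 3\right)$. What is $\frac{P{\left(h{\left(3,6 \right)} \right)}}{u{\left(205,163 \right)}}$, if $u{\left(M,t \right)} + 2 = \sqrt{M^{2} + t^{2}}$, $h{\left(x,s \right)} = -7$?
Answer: $- \frac{3}{1805} - \frac{3 \sqrt{68594}}{3610} \approx -0.21931$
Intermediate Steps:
$u{\left(M,t \right)} = -2 + \sqrt{M^{2} + t^{2}}$
$P{\left(L \right)} = -57$ ($P{\left(L \right)} = -9 - 4 \left(9 + 3\right) = -9 - 48 = -57$)
$\frac{P{\left(h{\left(3,6 \right)} \right)}}{u{\left(205,163 \right)}} = - \frac{57}{-2 + \sqrt{205^{2} + 163^{2}}} = - \frac{57}{-2 + \sqrt{42025 + 26569}} = - \frac{57}{-2 + \sqrt{68594}}$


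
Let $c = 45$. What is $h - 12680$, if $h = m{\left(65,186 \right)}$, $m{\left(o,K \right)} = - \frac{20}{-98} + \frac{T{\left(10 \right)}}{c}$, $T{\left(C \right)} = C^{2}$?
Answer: $- \frac{5590810}{441} \approx -12678.0$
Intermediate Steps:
$m{\left(o,K \right)} = \frac{1070}{441}$ ($m{\left(o,K \right)} = - \frac{20}{-98} + \frac{10^{2}}{45} = \left(-20\right) \left(- \frac{1}{98}\right) + 100 \cdot \frac{1}{45} = \frac{10}{49} + \frac{20}{9} = \frac{1070}{441}$)
$h = \frac{1070}{441} \approx 2.4263$
$h - 12680 = \frac{1070}{441} - 12680 = - \frac{5590810}{441}$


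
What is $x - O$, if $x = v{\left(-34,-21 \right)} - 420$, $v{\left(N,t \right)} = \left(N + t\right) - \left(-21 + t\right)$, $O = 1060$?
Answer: $-1493$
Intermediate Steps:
$v{\left(N,t \right)} = 21 + N$
$x = -433$ ($x = \left(21 - 34\right) - 420 = -13 - 420 = -433$)
$x - O = -433 - 1060 = -1493$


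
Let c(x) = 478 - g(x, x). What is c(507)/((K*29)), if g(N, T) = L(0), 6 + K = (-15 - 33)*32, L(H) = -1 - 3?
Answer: -241/22359 ≈ -0.010779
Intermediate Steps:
L(H) = -4
K = -1542 (K = -6 + (-15 - 33)*32 = -6 - 48*32 = -6 - 1536 = -1542)
g(N, T) = -4
c(x) = 482 (c(x) = 478 - 1*(-4) = 478 + 4 = 482)
c(507)/((K*29)) = 482/((-1542*29)) = 482/(-44718) = 482*(-1/44718) = -241/22359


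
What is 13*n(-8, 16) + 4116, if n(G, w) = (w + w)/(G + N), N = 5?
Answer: 11932/3 ≈ 3977.3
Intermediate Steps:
n(G, w) = 2*w/(5 + G) (n(G, w) = (w + w)/(G + 5) = (2*w)/(5 + G) = 2*w/(5 + G))
13*n(-8, 16) + 4116 = 13*(2*16/(5 - 8)) + 4116 = 13*(2*16/(-3)) + 4116 = 13*(2*16*(-⅓)) + 4116 = 13*(-32/3) + 4116 = -416/3 + 4116 = 11932/3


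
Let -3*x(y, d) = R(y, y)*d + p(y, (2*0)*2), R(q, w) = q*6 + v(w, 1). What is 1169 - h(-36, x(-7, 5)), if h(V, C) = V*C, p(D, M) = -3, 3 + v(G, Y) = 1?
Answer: 3845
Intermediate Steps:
v(G, Y) = -2 (v(G, Y) = -3 + 1 = -2)
R(q, w) = -2 + 6*q (R(q, w) = q*6 - 2 = 6*q - 2 = -2 + 6*q)
x(y, d) = 1 - d*(-2 + 6*y)/3 (x(y, d) = -((-2 + 6*y)*d - 3)/3 = -(d*(-2 + 6*y) - 3)/3 = -(-3 + d*(-2 + 6*y))/3 = 1 - d*(-2 + 6*y)/3)
h(V, C) = C*V
1169 - h(-36, x(-7, 5)) = 1169 - (1 - ⅔*5*(-1 + 3*(-7)))*(-36) = 1169 - (1 - ⅔*5*(-1 - 21))*(-36) = 1169 - (1 - ⅔*5*(-22))*(-36) = 1169 - (1 + 220/3)*(-36) = 1169 - 223*(-36)/3 = 1169 - 1*(-2676) = 1169 + 2676 = 3845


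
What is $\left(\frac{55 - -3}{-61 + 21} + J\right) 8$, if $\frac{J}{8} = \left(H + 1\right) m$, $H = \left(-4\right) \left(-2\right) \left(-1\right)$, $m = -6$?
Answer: $\frac{13382}{5} \approx 2676.4$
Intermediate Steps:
$H = -8$ ($H = 8 \left(-1\right) = -8$)
$J = 336$ ($J = 8 \left(-8 + 1\right) \left(-6\right) = 8 \left(\left(-7\right) \left(-6\right)\right) = 8 \cdot 42 = 336$)
$\left(\frac{55 - -3}{-61 + 21} + J\right) 8 = \left(\frac{55 - -3}{-61 + 21} + 336\right) 8 = \left(\frac{55 + 3}{-40} + 336\right) 8 = \left(58 \left(- \frac{1}{40}\right) + 336\right) 8 = \left(- \frac{29}{20} + 336\right) 8 = \frac{6691}{20} \cdot 8 = \frac{13382}{5}$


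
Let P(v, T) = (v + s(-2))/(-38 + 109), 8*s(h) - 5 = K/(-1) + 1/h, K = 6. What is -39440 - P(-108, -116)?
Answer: -44802109/1136 ≈ -39439.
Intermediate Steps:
s(h) = -⅛ + 1/(8*h) (s(h) = 5/8 + (6/(-1) + 1/h)/8 = 5/8 + (6*(-1) + 1/h)/8 = 5/8 + (-6 + 1/h)/8 = 5/8 + (-¾ + 1/(8*h)) = -⅛ + 1/(8*h))
P(v, T) = -3/1136 + v/71 (P(v, T) = (v + (⅛)*(1 - 1*(-2))/(-2))/(-38 + 109) = (v + (⅛)*(-½)*(1 + 2))/71 = (v + (⅛)*(-½)*3)*(1/71) = (v - 3/16)*(1/71) = (-3/16 + v)*(1/71) = -3/1136 + v/71)
-39440 - P(-108, -116) = -39440 - (-3/1136 + (1/71)*(-108)) = -39440 - (-3/1136 - 108/71) = -39440 - 1*(-1731/1136) = -39440 + 1731/1136 = -44802109/1136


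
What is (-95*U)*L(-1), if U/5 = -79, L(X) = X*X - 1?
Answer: 0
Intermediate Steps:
L(X) = -1 + X² (L(X) = X² - 1 = -1 + X²)
U = -395 (U = 5*(-79) = -395)
(-95*U)*L(-1) = (-95*(-395))*(-1 + (-1)²) = 37525*(-1 + 1) = 37525*0 = 0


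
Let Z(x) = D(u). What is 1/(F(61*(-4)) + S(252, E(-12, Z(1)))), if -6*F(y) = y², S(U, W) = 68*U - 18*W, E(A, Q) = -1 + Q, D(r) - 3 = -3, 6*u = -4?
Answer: 3/21694 ≈ 0.00013829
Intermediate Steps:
u = -⅔ (u = (⅙)*(-4) = -⅔ ≈ -0.66667)
D(r) = 0 (D(r) = 3 - 3 = 0)
Z(x) = 0
S(U, W) = -18*W + 68*U
F(y) = -y²/6
1/(F(61*(-4)) + S(252, E(-12, Z(1)))) = 1/(-(61*(-4))²/6 + (-18*(-1 + 0) + 68*252)) = 1/(-⅙*(-244)² + (-18*(-1) + 17136)) = 1/(-⅙*59536 + (18 + 17136)) = 1/(-29768/3 + 17154) = 1/(21694/3) = 3/21694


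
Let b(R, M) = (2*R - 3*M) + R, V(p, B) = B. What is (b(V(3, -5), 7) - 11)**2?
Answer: 2209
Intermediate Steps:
b(R, M) = -3*M + 3*R (b(R, M) = (-3*M + 2*R) + R = -3*M + 3*R)
(b(V(3, -5), 7) - 11)**2 = ((-3*7 + 3*(-5)) - 11)**2 = ((-21 - 15) - 11)**2 = (-36 - 11)**2 = (-47)**2 = 2209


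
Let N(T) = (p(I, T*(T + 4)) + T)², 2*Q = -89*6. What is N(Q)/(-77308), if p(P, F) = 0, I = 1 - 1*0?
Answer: -71289/77308 ≈ -0.92214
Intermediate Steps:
I = 1 (I = 1 + 0 = 1)
Q = -267 (Q = (-89*6)/2 = (½)*(-534) = -267)
N(T) = T² (N(T) = (0 + T)² = T²)
N(Q)/(-77308) = (-267)²/(-77308) = 71289*(-1/77308) = -71289/77308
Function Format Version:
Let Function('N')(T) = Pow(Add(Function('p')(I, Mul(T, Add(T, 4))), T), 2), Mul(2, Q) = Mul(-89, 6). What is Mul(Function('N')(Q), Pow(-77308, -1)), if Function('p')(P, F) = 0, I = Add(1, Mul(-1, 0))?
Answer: Rational(-71289, 77308) ≈ -0.92214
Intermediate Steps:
I = 1 (I = Add(1, 0) = 1)
Q = -267 (Q = Mul(Rational(1, 2), Mul(-89, 6)) = Mul(Rational(1, 2), -534) = -267)
Function('N')(T) = Pow(T, 2) (Function('N')(T) = Pow(Add(0, T), 2) = Pow(T, 2))
Mul(Function('N')(Q), Pow(-77308, -1)) = Mul(Pow(-267, 2), Pow(-77308, -1)) = Mul(71289, Rational(-1, 77308)) = Rational(-71289, 77308)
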